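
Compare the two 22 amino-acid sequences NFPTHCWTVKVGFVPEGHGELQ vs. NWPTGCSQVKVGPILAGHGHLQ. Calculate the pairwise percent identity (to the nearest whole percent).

59%

Mismatches at positions 2, 5, 7, 8, 13, 14, 15, 16, 20 (1-based): 9 of 22.
Identical positions: 13/22 = 59.09% → 59%.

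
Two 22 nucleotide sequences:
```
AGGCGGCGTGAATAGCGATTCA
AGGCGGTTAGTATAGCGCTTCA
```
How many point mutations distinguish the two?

The sequences differ at sites 7, 8, 9, 11, 18 (1-based) — 5 in total.

5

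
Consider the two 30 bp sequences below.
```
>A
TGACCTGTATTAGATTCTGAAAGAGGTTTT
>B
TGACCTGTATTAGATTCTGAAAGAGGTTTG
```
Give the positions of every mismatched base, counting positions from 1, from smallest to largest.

Scanning 1-based: 30: T/G.

30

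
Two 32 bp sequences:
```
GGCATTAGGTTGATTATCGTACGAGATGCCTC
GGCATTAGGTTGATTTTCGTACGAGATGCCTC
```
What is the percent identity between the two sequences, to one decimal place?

Mismatch at position 16 (1-based): 1 of 32.
Identical positions: 31/32 = 96.88% → 96.9%.

96.9%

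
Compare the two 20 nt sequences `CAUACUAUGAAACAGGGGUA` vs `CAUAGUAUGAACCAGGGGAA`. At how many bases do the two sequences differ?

Mismatches (1-based): base 5: C→G; base 12: A→C; base 19: U→A.

3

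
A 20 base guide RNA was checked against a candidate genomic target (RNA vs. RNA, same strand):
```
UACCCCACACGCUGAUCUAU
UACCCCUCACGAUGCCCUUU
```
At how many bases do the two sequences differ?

The sequences differ at bases 7, 12, 15, 16, 19 (1-based) — 5 in total.

5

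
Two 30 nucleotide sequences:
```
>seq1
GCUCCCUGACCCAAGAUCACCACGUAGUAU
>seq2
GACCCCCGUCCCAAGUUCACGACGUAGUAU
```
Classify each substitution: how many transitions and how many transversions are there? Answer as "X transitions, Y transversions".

Transitions (purine↔purine or pyrimidine↔pyrimidine): 3 U→C, 7 U→C.
Transversions (purine↔pyrimidine): 2 C→A, 9 A→U, 16 A→U, 21 C→G.

2 transitions, 4 transversions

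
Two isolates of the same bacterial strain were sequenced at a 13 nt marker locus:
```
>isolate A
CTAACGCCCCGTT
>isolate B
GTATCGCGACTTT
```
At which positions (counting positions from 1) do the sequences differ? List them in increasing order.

1, 4, 8, 9, 11

Scanning 1-based: 1: C/G; 4: A/T; 8: C/G; 9: C/A; 11: G/T.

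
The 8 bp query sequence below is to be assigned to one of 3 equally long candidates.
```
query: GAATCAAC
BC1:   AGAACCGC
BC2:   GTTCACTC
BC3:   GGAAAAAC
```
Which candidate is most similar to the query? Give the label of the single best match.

BC3

Hamming distances to query — BC1: 5; BC2: 6; BC3: 3.
Smallest is BC3 with 3 mismatches.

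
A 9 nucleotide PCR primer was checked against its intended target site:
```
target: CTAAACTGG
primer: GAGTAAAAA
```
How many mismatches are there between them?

8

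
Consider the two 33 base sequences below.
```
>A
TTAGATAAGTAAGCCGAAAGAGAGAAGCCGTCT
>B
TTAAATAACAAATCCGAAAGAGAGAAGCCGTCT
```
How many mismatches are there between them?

4

Comparing position by position, 4 positions differ: 4 (G/A), 9 (G/C), 10 (T/A), 13 (G/T).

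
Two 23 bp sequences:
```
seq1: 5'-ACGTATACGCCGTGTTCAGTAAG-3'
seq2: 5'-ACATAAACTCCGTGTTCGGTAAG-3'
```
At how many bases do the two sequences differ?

4

Mismatches (1-based): base 3: G→A; base 6: T→A; base 9: G→T; base 18: A→G.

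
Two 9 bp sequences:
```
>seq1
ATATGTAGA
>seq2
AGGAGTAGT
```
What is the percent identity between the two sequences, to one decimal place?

55.6%

4 positions differ (2, 3, 4, 9), so 5 of 9 match: 5/9 = 55.56%.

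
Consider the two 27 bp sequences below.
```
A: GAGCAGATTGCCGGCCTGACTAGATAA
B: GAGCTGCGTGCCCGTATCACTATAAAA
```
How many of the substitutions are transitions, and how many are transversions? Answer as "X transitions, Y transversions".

1 transition, 8 transversions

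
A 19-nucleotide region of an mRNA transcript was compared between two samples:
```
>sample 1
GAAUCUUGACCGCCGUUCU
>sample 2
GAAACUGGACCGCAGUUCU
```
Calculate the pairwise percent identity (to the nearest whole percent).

Mismatches at positions 4, 7, 14 (1-based): 3 of 19.
Identical positions: 16/19 = 84.21% → 84%.

84%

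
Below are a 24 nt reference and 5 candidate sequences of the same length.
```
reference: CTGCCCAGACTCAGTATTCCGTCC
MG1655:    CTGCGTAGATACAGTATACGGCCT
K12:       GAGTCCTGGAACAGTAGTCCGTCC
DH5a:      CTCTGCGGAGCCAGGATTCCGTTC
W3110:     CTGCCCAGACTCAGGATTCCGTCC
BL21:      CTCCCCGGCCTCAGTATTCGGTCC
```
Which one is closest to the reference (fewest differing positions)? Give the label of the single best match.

W3110

Hamming distances to reference — MG1655: 8; K12: 8; DH5a: 8; W3110: 1; BL21: 4.
Smallest is W3110 with 1 mismatch.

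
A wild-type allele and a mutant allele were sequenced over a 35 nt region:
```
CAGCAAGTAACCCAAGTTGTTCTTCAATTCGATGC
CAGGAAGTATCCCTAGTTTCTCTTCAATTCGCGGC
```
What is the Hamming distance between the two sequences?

7

The sequences differ at sites 4, 10, 14, 19, 20, 32, 33 (1-based) — 7 in total.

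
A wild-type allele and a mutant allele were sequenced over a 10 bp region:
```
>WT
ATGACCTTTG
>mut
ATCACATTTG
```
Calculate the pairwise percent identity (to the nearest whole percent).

Mismatches at positions 3, 6 (1-based): 2 of 10.
Identical positions: 8/10 = 80% → 80%.

80%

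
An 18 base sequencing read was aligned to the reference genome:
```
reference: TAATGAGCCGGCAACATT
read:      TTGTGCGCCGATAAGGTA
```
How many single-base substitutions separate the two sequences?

Comparing position by position, 8 sites differ: 2 (A/T), 3 (A/G), 6 (A/C), 11 (G/A), 12 (C/T), 15 (C/G), 16 (A/G), 18 (T/A).

8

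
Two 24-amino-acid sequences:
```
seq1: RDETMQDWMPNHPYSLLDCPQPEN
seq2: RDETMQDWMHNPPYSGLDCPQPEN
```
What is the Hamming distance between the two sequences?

3

The sequences differ at positions 10, 12, 16 (1-based) — 3 in total.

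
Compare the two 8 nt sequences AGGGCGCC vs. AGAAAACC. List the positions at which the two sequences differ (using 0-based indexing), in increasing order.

Scanning 0-based: 2: G/A; 3: G/A; 4: C/A; 5: G/A.

2, 3, 4, 5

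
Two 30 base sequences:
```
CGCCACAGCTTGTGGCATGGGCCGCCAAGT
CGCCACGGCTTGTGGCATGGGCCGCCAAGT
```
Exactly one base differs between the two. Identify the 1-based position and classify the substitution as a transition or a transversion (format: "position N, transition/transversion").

position 7, transition

Position 7 changes A→G. A is a purine and G is a purine, so this is a transition.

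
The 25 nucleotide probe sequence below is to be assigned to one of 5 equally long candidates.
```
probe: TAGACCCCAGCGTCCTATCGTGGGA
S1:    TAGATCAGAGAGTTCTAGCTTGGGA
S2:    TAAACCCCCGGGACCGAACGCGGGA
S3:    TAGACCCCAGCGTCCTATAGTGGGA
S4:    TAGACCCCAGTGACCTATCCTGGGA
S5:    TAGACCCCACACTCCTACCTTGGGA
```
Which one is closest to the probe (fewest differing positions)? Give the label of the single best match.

S1 differs at 7 positions; S2 differs at 7 positions; S3 differs at 1 position; S4 differs at 3 positions; S5 differs at 5 positions. The closest is S3.

S3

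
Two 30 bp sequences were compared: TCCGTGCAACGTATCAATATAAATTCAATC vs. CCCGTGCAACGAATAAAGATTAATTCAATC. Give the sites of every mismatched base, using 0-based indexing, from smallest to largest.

Scanning 0-based: 0: T/C; 11: T/A; 14: C/A; 17: T/G; 20: A/T.

0, 11, 14, 17, 20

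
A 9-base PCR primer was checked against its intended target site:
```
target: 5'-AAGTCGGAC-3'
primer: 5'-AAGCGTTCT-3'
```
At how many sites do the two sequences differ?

The sequences differ at sites 4, 5, 6, 7, 8, 9 (1-based) — 6 in total.

6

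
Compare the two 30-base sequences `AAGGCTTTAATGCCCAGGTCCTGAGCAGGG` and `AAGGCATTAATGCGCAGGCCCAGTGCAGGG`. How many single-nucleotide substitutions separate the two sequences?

The sequences differ at sites 6, 14, 19, 22, 24 (1-based) — 5 in total.

5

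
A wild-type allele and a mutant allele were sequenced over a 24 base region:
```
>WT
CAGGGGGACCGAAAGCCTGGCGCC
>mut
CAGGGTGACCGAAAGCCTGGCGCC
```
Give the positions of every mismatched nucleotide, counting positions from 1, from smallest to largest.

6

Differences at position 6 (G→T).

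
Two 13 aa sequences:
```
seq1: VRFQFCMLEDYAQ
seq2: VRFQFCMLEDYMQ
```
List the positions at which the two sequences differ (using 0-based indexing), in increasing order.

11

Differences at position 11 (A→M).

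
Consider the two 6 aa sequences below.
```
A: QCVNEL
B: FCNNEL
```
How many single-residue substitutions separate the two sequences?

2

The sequences differ at positions 1, 3 (1-based) — 2 in total.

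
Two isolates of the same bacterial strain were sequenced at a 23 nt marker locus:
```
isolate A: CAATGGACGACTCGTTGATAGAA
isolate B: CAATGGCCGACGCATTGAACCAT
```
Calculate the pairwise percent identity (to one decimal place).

69.6%

Mismatches at positions 7, 12, 14, 19, 20, 21, 23 (1-based): 7 of 23.
Identical positions: 16/23 = 69.57% → 69.6%.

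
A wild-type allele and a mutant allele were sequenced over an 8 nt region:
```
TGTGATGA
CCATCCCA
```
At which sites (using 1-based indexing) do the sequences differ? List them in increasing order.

Scanning 1-based: 1: T/C; 2: G/C; 3: T/A; 4: G/T; 5: A/C; 6: T/C; 7: G/C.

1, 2, 3, 4, 5, 6, 7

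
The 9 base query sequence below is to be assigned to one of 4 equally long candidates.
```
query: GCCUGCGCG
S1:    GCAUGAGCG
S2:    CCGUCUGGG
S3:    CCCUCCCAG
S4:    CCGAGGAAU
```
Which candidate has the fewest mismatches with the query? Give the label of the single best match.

S1

Hamming distances to query — S1: 2; S2: 5; S3: 4; S4: 7.
Smallest is S1 with 2 mismatches.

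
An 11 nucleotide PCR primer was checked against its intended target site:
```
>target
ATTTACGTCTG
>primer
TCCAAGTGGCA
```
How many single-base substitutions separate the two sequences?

Comparing position by position, 10 sites differ: 1 (A/T), 2 (T/C), 3 (T/C), 4 (T/A), 6 (C/G), 7 (G/T), 8 (T/G), 9 (C/G), 10 (T/C), 11 (G/A).

10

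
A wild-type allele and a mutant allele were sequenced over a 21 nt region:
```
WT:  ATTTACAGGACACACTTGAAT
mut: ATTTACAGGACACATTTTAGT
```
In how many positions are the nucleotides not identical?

Mismatches (1-based): position 15: C→T; position 18: G→T; position 20: A→G.

3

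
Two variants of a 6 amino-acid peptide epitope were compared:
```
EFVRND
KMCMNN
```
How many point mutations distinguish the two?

The sequences differ at residues 1, 2, 3, 4, 6 (1-based) — 5 in total.

5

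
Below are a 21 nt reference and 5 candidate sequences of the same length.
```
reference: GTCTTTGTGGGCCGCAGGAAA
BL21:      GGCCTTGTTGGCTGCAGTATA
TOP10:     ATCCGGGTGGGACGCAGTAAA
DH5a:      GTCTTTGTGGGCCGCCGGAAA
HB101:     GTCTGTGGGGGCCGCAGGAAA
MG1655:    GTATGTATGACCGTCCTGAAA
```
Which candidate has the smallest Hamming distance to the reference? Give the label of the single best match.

Hamming distances to reference — BL21: 6; TOP10: 6; DH5a: 1; HB101: 2; MG1655: 9.
Smallest is DH5a with 1 mismatch.

DH5a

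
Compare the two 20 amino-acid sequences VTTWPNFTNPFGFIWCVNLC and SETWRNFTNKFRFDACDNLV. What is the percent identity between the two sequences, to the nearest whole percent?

55%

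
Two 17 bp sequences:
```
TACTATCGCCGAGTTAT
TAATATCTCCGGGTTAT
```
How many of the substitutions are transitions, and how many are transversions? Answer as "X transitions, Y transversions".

1 transition, 2 transversions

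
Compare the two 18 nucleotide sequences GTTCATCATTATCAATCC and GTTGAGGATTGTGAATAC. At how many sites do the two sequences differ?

Mismatches (1-based): site 4: C→G; site 6: T→G; site 7: C→G; site 11: A→G; site 13: C→G; site 17: C→A.

6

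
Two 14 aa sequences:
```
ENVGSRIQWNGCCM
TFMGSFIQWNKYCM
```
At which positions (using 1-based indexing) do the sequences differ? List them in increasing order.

1, 2, 3, 6, 11, 12

Scanning 1-based: 1: E/T; 2: N/F; 3: V/M; 6: R/F; 11: G/K; 12: C/Y.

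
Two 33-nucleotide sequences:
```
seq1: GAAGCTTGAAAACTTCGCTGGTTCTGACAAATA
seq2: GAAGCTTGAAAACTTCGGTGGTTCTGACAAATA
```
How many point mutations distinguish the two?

1

The sequences differ at sites 18 (1-based) — 1 in total.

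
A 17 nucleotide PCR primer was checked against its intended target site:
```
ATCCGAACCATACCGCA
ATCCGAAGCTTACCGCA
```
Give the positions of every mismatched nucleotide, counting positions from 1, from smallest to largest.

8, 10

Scanning 1-based: 8: C/G; 10: A/T.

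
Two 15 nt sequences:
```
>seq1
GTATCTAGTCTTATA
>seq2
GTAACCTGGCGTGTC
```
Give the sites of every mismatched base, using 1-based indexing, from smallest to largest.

4, 6, 7, 9, 11, 13, 15

Differences at site 4 (T→A), site 6 (T→C), site 7 (A→T), site 9 (T→G), site 11 (T→G), site 13 (A→G), site 15 (A→C).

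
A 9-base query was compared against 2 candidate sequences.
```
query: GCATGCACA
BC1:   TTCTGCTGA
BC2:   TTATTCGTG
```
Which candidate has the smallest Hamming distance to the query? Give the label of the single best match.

BC1 differs at 5 sites; BC2 differs at 6 sites. The closest is BC1.

BC1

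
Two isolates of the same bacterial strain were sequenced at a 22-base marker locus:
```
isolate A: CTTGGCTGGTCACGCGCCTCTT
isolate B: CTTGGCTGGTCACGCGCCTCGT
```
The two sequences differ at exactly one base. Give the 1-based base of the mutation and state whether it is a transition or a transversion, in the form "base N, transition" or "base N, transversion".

Base 21 changes T→G. T is a pyrimidine and G is a purine, so this is a transversion.

base 21, transversion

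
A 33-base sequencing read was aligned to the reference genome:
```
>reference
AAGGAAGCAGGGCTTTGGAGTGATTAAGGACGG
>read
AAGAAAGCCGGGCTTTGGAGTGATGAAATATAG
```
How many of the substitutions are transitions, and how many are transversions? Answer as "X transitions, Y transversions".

4 transitions, 3 transversions

Mismatches (1-based):
base 4: G→A (purine→purine, transition)
base 9: A→C (purine→pyrimidine, transversion)
base 25: T→G (pyrimidine→purine, transversion)
base 28: G→A (purine→purine, transition)
base 29: G→T (purine→pyrimidine, transversion)
base 31: C→T (pyrimidine→pyrimidine, transition)
base 32: G→A (purine→purine, transition)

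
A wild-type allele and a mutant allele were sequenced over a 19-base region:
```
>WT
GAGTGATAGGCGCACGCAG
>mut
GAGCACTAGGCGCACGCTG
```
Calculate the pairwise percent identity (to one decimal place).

4 positions differ (4, 5, 6, 18), so 15 of 19 match: 15/19 = 78.95%.

78.9%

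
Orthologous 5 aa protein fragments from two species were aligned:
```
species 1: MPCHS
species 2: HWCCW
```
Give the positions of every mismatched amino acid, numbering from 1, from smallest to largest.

1, 2, 4, 5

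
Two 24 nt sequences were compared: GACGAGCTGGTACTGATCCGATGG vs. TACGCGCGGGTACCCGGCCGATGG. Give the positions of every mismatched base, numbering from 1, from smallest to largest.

Scanning 1-based: 1: G/T; 5: A/C; 8: T/G; 14: T/C; 15: G/C; 16: A/G; 17: T/G.

1, 5, 8, 14, 15, 16, 17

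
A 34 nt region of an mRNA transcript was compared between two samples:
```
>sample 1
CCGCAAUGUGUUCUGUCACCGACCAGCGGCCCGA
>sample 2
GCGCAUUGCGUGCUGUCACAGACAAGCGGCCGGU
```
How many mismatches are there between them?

8

Comparing position by position, 8 sites differ: 1 (C/G), 6 (A/U), 9 (U/C), 12 (U/G), 20 (C/A), 24 (C/A), 32 (C/G), 34 (A/U).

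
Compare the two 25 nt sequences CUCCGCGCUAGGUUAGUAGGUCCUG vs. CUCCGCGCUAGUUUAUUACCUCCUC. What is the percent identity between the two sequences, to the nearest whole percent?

5 positions differ (12, 16, 19, 20, 25), so 20 of 25 match: 20/25 = 80%.

80%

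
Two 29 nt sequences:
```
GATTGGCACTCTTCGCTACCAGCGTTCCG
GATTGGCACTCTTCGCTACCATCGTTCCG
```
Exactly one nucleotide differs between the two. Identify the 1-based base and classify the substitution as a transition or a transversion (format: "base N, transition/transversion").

base 22, transversion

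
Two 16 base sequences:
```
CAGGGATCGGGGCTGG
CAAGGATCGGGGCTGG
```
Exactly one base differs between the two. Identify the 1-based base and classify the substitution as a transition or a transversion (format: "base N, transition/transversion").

The sequences differ only at base 3: G→A (purine→purine), a transition.

base 3, transition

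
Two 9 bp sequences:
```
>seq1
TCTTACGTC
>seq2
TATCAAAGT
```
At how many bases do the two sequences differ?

Comparing position by position, 6 bases differ: 2 (C/A), 4 (T/C), 6 (C/A), 7 (G/A), 8 (T/G), 9 (C/T).

6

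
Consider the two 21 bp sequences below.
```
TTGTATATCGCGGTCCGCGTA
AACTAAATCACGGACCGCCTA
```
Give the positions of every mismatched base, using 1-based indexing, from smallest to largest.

Scanning 1-based: 1: T/A; 2: T/A; 3: G/C; 6: T/A; 10: G/A; 14: T/A; 19: G/C.

1, 2, 3, 6, 10, 14, 19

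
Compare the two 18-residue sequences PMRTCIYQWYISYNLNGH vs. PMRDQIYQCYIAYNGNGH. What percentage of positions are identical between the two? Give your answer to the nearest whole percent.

72%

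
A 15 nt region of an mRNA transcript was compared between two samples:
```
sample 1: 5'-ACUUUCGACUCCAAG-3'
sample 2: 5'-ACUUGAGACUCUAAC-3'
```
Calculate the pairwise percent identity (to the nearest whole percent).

73%

Mismatches at positions 5, 6, 12, 15 (1-based): 4 of 15.
Identical positions: 11/15 = 73.33% → 73%.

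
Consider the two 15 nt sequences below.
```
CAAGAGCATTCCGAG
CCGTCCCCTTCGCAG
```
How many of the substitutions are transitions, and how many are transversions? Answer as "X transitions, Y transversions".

Mismatches (1-based):
position 2: A→C (purine→pyrimidine, transversion)
position 3: A→G (purine→purine, transition)
position 4: G→T (purine→pyrimidine, transversion)
position 5: A→C (purine→pyrimidine, transversion)
position 6: G→C (purine→pyrimidine, transversion)
position 8: A→C (purine→pyrimidine, transversion)
position 12: C→G (pyrimidine→purine, transversion)
position 13: G→C (purine→pyrimidine, transversion)

1 transition, 7 transversions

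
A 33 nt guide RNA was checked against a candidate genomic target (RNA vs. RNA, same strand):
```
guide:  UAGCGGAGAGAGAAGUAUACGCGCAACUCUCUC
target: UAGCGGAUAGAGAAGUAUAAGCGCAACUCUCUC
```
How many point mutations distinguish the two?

2

Comparing position by position, 2 positions differ: 8 (G/U), 20 (C/A).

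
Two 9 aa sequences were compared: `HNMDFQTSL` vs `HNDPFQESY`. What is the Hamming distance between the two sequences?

4

The sequences differ at positions 3, 4, 7, 9 (1-based) — 4 in total.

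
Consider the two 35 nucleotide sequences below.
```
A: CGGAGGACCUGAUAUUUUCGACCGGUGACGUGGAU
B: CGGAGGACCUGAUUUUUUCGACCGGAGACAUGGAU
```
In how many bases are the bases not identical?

3

Comparing position by position, 3 bases differ: 14 (A/U), 26 (U/A), 30 (G/A).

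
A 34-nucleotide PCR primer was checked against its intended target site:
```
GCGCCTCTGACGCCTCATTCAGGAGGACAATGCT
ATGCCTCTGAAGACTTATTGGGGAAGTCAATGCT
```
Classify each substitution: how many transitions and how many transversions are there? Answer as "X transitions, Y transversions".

5 transitions, 4 transversions

Mismatches (1-based):
base 1: G→A (purine→purine, transition)
base 2: C→T (pyrimidine→pyrimidine, transition)
base 11: C→A (pyrimidine→purine, transversion)
base 13: C→A (pyrimidine→purine, transversion)
base 16: C→T (pyrimidine→pyrimidine, transition)
base 20: C→G (pyrimidine→purine, transversion)
base 21: A→G (purine→purine, transition)
base 25: G→A (purine→purine, transition)
base 27: A→T (purine→pyrimidine, transversion)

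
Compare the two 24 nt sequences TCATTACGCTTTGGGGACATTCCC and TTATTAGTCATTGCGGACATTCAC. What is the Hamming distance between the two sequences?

6

Comparing position by position, 6 positions differ: 2 (C/T), 7 (C/G), 8 (G/T), 10 (T/A), 14 (G/C), 23 (C/A).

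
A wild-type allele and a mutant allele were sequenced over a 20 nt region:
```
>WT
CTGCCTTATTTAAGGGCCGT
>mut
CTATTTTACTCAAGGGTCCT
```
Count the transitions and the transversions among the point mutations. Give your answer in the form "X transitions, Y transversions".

6 transitions, 1 transversion

Mismatches (1-based):
site 3: G→A (purine→purine, transition)
site 4: C→T (pyrimidine→pyrimidine, transition)
site 5: C→T (pyrimidine→pyrimidine, transition)
site 9: T→C (pyrimidine→pyrimidine, transition)
site 11: T→C (pyrimidine→pyrimidine, transition)
site 17: C→T (pyrimidine→pyrimidine, transition)
site 19: G→C (purine→pyrimidine, transversion)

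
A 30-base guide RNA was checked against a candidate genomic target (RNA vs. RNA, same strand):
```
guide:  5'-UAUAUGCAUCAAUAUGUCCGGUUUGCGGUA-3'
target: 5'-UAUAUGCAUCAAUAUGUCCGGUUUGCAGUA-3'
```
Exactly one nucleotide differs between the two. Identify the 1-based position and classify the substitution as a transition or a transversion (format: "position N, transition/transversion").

position 27, transition

The sequences differ only at position 27: G→A (purine→purine), a transition.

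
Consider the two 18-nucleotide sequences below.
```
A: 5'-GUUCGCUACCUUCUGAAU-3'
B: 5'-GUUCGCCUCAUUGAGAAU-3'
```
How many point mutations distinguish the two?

5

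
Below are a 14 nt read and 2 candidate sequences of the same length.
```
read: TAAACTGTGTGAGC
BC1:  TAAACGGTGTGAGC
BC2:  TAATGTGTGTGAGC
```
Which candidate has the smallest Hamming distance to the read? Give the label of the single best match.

Hamming distances to read — BC1: 1; BC2: 2.
Smallest is BC1 with 1 mismatch.

BC1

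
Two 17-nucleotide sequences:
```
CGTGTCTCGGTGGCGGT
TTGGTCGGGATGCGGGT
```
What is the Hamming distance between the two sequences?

Comparing position by position, 8 bases differ: 1 (C/T), 2 (G/T), 3 (T/G), 7 (T/G), 8 (C/G), 10 (G/A), 13 (G/C), 14 (C/G).

8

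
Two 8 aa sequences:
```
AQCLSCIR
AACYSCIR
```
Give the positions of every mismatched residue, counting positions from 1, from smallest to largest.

Scanning 1-based: 2: Q/A; 4: L/Y.

2, 4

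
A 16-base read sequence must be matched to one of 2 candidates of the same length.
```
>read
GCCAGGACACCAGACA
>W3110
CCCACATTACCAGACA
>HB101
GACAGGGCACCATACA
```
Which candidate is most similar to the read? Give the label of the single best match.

HB101

W3110 differs at 5 positions; HB101 differs at 3 positions. The closest is HB101.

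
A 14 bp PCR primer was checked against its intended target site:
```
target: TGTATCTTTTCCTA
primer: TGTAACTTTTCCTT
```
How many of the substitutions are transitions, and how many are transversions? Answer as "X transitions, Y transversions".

Transitions (purine↔purine or pyrimidine↔pyrimidine): none.
Transversions (purine↔pyrimidine): 5 T→A, 14 A→T.

0 transitions, 2 transversions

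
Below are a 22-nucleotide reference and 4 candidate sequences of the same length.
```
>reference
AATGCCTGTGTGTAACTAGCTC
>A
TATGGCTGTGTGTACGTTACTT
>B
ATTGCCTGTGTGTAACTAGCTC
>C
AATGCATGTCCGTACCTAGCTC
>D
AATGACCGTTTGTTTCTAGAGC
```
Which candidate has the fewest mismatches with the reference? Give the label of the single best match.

B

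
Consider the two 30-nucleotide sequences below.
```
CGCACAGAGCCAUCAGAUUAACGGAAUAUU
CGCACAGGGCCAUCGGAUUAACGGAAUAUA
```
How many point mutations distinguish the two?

Comparing position by position, 3 positions differ: 8 (A/G), 15 (A/G), 30 (U/A).

3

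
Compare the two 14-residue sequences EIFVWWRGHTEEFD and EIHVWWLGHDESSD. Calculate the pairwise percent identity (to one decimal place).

64.3%

Mismatches at positions 3, 7, 10, 12, 13 (1-based): 5 of 14.
Identical positions: 9/14 = 64.29% → 64.3%.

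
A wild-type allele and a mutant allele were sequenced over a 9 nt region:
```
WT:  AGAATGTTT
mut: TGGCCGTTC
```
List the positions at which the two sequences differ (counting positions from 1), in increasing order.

1, 3, 4, 5, 9

Differences at position 1 (A→T), position 3 (A→G), position 4 (A→C), position 5 (T→C), position 9 (T→C).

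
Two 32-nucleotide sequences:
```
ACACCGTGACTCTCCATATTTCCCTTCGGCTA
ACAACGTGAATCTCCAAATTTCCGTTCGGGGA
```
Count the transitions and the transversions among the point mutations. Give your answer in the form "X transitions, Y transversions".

0 transitions, 6 transversions

Mismatches (1-based):
base 4: C→A (pyrimidine→purine, transversion)
base 10: C→A (pyrimidine→purine, transversion)
base 17: T→A (pyrimidine→purine, transversion)
base 24: C→G (pyrimidine→purine, transversion)
base 30: C→G (pyrimidine→purine, transversion)
base 31: T→G (pyrimidine→purine, transversion)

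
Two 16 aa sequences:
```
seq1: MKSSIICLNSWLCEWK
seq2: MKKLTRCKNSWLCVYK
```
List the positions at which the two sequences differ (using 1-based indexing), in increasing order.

3, 4, 5, 6, 8, 14, 15

Differences at position 3 (S→K), position 4 (S→L), position 5 (I→T), position 6 (I→R), position 8 (L→K), position 14 (E→V), position 15 (W→Y).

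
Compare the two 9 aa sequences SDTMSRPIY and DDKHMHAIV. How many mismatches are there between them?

Comparing position by position, 7 positions differ: 1 (S/D), 3 (T/K), 4 (M/H), 5 (S/M), 6 (R/H), 7 (P/A), 9 (Y/V).

7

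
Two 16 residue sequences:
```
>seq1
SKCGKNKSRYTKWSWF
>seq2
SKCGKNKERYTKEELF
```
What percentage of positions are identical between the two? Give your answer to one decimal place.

75.0%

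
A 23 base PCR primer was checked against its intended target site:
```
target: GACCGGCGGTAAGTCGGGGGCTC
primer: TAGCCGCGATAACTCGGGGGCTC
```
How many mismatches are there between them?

5

The sequences differ at positions 1, 3, 5, 9, 13 (1-based) — 5 in total.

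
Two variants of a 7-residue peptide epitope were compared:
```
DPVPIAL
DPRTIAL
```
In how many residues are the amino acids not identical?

Mismatches (1-based): residue 3: V→R; residue 4: P→T.

2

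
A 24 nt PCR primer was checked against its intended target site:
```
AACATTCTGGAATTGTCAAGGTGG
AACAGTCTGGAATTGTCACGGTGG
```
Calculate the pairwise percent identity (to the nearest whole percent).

2 positions differ (5, 19), so 22 of 24 match: 22/24 = 91.67%.

92%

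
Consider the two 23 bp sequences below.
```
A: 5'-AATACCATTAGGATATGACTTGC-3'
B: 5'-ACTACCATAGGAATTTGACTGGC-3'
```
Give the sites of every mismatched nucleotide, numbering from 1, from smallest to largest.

2, 9, 10, 12, 15, 21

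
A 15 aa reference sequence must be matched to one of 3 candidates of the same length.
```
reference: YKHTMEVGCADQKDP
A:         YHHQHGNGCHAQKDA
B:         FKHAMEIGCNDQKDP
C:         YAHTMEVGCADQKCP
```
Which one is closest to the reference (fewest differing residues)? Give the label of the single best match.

C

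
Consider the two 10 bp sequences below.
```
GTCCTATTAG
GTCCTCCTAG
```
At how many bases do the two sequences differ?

2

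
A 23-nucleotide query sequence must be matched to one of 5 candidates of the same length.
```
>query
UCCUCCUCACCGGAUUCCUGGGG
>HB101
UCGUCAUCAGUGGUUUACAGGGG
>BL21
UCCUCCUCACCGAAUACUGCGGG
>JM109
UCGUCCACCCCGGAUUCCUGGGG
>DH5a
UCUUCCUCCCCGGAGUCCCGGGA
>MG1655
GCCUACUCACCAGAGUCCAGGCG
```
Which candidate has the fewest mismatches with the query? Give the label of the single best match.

JM109

HB101 differs at 7 positions; BL21 differs at 5 positions; JM109 differs at 3 positions; DH5a differs at 5 positions; MG1655 differs at 6 positions. The closest is JM109.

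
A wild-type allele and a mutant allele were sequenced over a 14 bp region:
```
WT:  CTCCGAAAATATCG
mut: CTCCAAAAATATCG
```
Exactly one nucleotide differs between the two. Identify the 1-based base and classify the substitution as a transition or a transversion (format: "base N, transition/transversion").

base 5, transition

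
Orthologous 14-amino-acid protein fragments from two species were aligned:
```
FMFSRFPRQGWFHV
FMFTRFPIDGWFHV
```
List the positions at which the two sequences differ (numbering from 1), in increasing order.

4, 8, 9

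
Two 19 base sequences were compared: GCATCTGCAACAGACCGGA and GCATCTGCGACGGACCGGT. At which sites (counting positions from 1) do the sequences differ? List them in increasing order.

9, 12, 19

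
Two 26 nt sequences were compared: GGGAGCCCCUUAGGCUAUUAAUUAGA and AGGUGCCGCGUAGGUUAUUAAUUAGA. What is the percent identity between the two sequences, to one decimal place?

80.8%

Mismatches at positions 1, 4, 8, 10, 15 (1-based): 5 of 26.
Identical positions: 21/26 = 80.77% → 80.8%.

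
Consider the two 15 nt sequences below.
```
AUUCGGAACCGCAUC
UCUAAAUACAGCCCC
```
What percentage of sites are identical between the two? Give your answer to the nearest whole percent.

40%

9 positions differ (1, 2, 4, 5, 6, 7, 10, 13, 14), so 6 of 15 match: 6/15 = 40%.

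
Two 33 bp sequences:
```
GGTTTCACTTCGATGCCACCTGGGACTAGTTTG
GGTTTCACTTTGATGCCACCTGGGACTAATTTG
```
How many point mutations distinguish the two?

2

Mismatches (1-based): base 11: C→T; base 29: G→A.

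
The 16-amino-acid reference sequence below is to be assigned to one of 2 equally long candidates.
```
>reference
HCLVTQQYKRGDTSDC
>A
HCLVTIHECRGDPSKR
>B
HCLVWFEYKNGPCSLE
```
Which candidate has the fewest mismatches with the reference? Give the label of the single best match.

A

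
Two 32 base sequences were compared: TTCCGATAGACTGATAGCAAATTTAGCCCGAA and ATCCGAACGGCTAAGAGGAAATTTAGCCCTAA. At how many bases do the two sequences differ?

8

Comparing position by position, 8 bases differ: 1 (T/A), 7 (T/A), 8 (A/C), 10 (A/G), 13 (G/A), 15 (T/G), 18 (C/G), 30 (G/T).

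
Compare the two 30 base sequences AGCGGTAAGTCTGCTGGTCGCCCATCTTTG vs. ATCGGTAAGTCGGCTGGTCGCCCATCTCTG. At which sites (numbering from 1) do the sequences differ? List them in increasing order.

2, 12, 28

Scanning 1-based: 2: G/T; 12: T/G; 28: T/C.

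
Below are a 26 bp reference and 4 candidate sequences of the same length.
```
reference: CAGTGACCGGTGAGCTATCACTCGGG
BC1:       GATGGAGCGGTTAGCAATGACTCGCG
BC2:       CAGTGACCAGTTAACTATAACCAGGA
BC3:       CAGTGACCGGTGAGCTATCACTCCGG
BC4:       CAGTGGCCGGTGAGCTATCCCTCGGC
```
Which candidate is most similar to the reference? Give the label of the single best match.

Hamming distances to reference — BC1: 8; BC2: 7; BC3: 1; BC4: 3.
Smallest is BC3 with 1 mismatch.

BC3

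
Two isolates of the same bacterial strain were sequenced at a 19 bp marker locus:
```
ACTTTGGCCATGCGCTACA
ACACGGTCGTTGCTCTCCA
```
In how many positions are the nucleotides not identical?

8

Comparing position by position, 8 positions differ: 3 (T/A), 4 (T/C), 5 (T/G), 7 (G/T), 9 (C/G), 10 (A/T), 14 (G/T), 17 (A/C).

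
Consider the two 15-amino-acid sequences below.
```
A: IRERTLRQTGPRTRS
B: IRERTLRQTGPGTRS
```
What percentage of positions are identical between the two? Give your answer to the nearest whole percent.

Mismatch at position 12 (1-based): 1 of 15.
Identical positions: 14/15 = 93.33% → 93%.

93%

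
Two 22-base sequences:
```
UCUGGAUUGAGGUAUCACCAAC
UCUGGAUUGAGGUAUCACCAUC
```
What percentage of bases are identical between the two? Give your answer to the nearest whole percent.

95%

1 position differs (21), so 21 of 22 match: 21/22 = 95.45%.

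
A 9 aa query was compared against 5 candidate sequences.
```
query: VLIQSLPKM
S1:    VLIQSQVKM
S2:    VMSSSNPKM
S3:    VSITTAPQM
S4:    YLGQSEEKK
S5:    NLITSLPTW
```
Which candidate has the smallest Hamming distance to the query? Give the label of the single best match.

S1

S1 differs at 2 residues; S2 differs at 4 residues; S3 differs at 5 residues; S4 differs at 5 residues; S5 differs at 4 residues. The closest is S1.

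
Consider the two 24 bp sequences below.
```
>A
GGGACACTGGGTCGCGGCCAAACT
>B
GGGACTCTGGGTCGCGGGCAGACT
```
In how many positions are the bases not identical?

Mismatches (1-based): position 6: A→T; position 18: C→G; position 21: A→G.

3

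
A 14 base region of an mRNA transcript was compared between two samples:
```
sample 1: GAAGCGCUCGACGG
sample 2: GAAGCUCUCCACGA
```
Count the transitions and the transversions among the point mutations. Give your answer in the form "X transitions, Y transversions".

1 transition, 2 transversions

Mismatches (1-based):
site 6: G→U (purine→pyrimidine, transversion)
site 10: G→C (purine→pyrimidine, transversion)
site 14: G→A (purine→purine, transition)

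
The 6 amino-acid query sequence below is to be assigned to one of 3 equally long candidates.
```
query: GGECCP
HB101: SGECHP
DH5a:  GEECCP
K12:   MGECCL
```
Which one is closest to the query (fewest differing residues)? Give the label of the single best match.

HB101 differs at 2 residues; DH5a differs at 1 residue; K12 differs at 2 residues. The closest is DH5a.

DH5a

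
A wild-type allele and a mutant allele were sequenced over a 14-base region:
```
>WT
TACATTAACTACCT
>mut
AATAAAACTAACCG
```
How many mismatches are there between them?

The sequences differ at positions 1, 3, 5, 6, 8, 9, 10, 14 (1-based) — 8 in total.

8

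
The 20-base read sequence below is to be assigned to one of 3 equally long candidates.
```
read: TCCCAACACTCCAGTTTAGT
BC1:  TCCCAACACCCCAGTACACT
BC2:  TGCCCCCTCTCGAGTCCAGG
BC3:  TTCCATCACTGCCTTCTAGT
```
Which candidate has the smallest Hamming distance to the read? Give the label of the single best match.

Hamming distances to read — BC1: 4; BC2: 8; BC3: 6.
Smallest is BC1 with 4 mismatches.

BC1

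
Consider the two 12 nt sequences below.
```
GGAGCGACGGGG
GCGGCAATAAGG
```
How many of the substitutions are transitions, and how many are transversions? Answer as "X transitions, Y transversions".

5 transitions, 1 transversion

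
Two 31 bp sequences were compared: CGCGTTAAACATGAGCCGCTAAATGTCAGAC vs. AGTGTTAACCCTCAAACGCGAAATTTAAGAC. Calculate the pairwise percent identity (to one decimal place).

67.7%

10 positions differ (1, 3, 9, 11, 13, 15, 16, 20, 25, 27), so 21 of 31 match: 21/31 = 67.74%.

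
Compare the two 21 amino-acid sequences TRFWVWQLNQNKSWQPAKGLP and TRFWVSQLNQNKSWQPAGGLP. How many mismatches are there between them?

2

The sequences differ at positions 6, 18 (1-based) — 2 in total.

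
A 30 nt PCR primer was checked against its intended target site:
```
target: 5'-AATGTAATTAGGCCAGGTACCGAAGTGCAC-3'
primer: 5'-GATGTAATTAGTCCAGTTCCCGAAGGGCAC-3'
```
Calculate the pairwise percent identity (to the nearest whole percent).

Mismatches at positions 1, 12, 17, 19, 26 (1-based): 5 of 30.
Identical positions: 25/30 = 83.33% → 83%.

83%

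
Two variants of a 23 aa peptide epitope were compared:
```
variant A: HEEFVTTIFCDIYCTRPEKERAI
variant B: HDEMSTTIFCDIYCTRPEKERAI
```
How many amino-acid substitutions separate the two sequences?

3

Mismatches (1-based): position 2: E→D; position 4: F→M; position 5: V→S.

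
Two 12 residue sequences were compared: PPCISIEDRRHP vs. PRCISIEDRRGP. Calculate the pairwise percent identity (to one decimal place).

2 positions differ (2, 11), so 10 of 12 match: 10/12 = 83.33%.

83.3%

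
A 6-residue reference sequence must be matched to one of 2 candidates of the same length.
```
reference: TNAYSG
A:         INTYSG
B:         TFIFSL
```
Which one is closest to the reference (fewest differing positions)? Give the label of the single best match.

A

A differs at 2 positions; B differs at 4 positions. The closest is A.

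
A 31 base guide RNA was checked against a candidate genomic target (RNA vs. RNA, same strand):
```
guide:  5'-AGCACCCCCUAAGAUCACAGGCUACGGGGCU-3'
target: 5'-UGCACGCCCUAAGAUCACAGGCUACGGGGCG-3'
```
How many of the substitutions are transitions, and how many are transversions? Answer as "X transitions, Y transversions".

0 transitions, 3 transversions

Transitions (purine↔purine or pyrimidine↔pyrimidine): none.
Transversions (purine↔pyrimidine): 1 A→U, 6 C→G, 31 U→G.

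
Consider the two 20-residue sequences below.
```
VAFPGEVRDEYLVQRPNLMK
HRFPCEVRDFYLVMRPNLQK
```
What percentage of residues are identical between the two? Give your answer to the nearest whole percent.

70%

6 positions differ (1, 2, 5, 10, 14, 19), so 14 of 20 match: 14/20 = 70%.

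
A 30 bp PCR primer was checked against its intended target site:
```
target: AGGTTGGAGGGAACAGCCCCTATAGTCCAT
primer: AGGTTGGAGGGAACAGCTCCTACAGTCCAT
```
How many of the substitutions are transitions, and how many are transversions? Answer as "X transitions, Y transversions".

2 transitions, 0 transversions

Mismatches (1-based):
base 18: C→T (pyrimidine→pyrimidine, transition)
base 23: T→C (pyrimidine→pyrimidine, transition)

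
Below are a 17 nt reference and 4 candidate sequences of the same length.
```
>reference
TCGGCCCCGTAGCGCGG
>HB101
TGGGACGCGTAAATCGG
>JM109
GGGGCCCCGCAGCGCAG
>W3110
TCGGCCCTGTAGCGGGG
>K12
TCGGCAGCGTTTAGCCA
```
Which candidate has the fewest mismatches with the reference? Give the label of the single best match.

W3110

HB101 differs at 6 sites; JM109 differs at 4 sites; W3110 differs at 2 sites; K12 differs at 7 sites. The closest is W3110.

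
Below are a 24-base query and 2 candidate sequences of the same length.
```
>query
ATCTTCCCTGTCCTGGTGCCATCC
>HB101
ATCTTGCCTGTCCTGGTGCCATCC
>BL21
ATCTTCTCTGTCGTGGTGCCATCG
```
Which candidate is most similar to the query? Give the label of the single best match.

HB101

Hamming distances to query — HB101: 1; BL21: 3.
Smallest is HB101 with 1 mismatch.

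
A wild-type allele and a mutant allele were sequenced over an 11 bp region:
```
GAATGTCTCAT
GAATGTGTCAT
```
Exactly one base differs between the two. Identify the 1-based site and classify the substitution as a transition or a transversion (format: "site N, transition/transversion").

site 7, transversion

Site 7 changes C→G. C is a pyrimidine and G is a purine, so this is a transversion.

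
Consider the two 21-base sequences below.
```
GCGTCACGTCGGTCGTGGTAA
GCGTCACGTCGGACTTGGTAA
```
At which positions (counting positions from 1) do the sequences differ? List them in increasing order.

13, 15

Differences at position 13 (T→A), position 15 (G→T).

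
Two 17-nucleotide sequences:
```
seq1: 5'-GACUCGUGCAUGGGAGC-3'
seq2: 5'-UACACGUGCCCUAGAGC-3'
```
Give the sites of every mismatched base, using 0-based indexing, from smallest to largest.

0, 3, 9, 10, 11, 12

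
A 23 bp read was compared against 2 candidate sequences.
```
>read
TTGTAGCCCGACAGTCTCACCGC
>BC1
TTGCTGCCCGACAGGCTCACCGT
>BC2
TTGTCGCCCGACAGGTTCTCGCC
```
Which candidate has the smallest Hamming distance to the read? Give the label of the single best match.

BC1 differs at 4 bases; BC2 differs at 6 bases. The closest is BC1.

BC1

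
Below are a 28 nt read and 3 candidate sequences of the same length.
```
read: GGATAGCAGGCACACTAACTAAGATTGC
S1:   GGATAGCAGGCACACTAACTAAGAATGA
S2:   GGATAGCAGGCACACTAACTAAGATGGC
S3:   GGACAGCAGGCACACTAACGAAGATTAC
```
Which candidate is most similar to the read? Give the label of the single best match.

S2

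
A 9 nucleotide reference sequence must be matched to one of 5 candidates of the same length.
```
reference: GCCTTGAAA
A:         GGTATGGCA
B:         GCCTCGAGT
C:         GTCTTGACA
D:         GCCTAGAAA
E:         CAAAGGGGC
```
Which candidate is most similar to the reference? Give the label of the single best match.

A differs at 5 bases; B differs at 3 bases; C differs at 2 bases; D differs at 1 base; E differs at 8 bases. The closest is D.

D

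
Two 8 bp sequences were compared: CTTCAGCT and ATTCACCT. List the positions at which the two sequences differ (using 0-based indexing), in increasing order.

Differences at position 0 (C→A), position 5 (G→C).

0, 5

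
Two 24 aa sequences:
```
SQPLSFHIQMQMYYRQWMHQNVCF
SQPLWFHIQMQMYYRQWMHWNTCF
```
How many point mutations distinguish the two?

3

The sequences differ at positions 5, 20, 22 (1-based) — 3 in total.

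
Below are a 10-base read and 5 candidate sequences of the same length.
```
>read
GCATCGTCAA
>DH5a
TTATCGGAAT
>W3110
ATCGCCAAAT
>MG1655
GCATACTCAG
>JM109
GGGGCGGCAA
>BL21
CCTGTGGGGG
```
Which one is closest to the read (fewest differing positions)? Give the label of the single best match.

MG1655

Hamming distances to read — DH5a: 5; W3110: 8; MG1655: 3; JM109: 4; BL21: 8.
Smallest is MG1655 with 3 mismatches.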